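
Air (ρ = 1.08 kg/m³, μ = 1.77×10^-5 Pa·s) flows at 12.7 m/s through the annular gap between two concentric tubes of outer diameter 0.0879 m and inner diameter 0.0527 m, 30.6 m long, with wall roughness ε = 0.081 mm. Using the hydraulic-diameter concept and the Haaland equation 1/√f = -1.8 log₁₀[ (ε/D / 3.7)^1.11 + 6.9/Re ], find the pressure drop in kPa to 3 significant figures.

Hydraulic diameter D_h = 4A/P = D_o - D_i = 0.0879 - 0.0527 = 0.0352 m.
Re = ρVD_h/μ = 1.08·12.7·0.0352/1.77e-05 = 2.728e+04.
ε/D_h = 8.1e-05/0.0352 = 0.0023; Haaland gives 1/√f = -1.8 log₁₀[0.000276+0.000253] = 5.898, so f = 0.02875.
ΔP = f(L/D_h)(ρV²/2) = 0.02875·30.6/0.0352·87.1 = 2177 Pa.
ΔP = 2.18 kPa.

ΔP ≈ 2.18 kPa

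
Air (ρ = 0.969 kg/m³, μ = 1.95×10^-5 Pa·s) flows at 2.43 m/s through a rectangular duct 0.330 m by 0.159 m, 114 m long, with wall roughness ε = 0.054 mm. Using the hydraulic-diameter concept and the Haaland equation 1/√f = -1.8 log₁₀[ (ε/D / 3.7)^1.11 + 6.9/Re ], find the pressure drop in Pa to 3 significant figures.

Hydraulic diameter D_h = 4A/P = 4·(0.33·0.159)/(2·(0.33+0.159)) = 0.2099/0.978 = 0.2146 m.
Re = ρVD_h/μ = 0.969·2.43·0.2146/1.95e-05 = 2.591e+04.
ε/D_h = 5.4e-05/0.2146 = 0.000252; Haaland gives 1/√f = -1.8 log₁₀[2.37e-05+0.000266] = 6.368, so f = 0.02466.
ΔP = f(L/D_h)(ρV²/2) = 0.02466·114/0.2146·2.861 = 37.48 Pa.

ΔP ≈ 37.5 Pa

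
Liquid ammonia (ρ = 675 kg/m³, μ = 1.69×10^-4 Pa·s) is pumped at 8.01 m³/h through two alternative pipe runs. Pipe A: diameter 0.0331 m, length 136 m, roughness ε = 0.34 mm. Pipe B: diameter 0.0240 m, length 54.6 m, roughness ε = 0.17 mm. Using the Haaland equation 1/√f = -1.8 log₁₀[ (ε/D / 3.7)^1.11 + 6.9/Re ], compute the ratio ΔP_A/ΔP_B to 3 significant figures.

Pipe A: V = Q/A = 0.002225/0.0008605 = 2.586 m/s; Re = 3.418e+05; ε/D = 0.0103; Haaland → f = 0.03849; ΔP_A = f(L/D)(ρV²/2) = 3.569e+05 Pa.
Pipe B: V = Q/A = 0.002225/0.0004524 = 4.918 m/s; Re = 4.715e+05; ε/D = 0.00708; Haaland → f = 0.03406; ΔP_B = f(L/D)(ρV²/2) = 6.326e+05 Pa.
ΔP_A/ΔP_B = 3.569e+05/6.326e+05 = 0.564.

ΔP_A/ΔP_B ≈ 0.564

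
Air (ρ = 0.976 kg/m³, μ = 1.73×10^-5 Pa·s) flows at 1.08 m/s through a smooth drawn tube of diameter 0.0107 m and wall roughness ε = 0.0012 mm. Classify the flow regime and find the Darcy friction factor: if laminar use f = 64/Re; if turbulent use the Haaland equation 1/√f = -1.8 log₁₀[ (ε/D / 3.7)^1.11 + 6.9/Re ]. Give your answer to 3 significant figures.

Re = ρVD/μ = 0.976·1.08·0.0107/1.73e-05 = 651.9.
Re < 2300 → laminar, so f = 64/Re = 0.09817 (roughness is irrelevant in laminar flow).

f ≈ 0.0982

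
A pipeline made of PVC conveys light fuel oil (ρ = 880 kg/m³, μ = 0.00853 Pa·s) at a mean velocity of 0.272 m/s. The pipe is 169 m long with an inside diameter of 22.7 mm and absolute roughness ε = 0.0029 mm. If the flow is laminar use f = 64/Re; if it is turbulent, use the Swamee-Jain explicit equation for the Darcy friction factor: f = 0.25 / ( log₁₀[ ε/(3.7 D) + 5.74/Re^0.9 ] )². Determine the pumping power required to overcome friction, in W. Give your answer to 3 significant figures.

Reynolds number Re = ρVD/μ = 880 · 0.272 · 0.0227 / 0.00853 = 637.
Re < 2300 → laminar flow, so f = 64/Re = 64/637 = 0.1005 (the turbulent correlation is not needed).
Darcy-Weisbach: ΔP = f(L/D)(ρV²/2) = 0.1005·(169/0.0227)·(880·0.272²/2) = 0.1005·7445·32.55 = 2.435e+04 Pa.
Q = V·A = 0.272·0.0004047 = 0.0001101 m³/s.
Pumping power P = QΔP = 0.0001101·2.435e+04 = 2.680 W = 2.68 W.

P ≈ 2.68 W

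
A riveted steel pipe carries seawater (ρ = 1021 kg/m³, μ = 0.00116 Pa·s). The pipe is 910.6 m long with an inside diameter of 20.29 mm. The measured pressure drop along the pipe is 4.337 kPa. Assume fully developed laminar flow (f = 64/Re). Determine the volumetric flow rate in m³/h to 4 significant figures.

Q ≈ 0.06149 m³/h

For laminar flow, f = 64/Re with Re = ρVD/μ, so Darcy-Weisbach reduces to ΔP = 32μLV/D². Solving for V: V = ΔP·D²/(32μL) = 4337·(0.02029)²/(32·0.00116·910.6) = 0.05282 m/s.
Check: Re = ρVD/μ = 1021·0.05282·0.02029/0.00116 = 943.3 < 2300, so the laminar assumption holds.
Q = V·A = 0.05282·(π/4·0.02029²) = 1.708e-05 m³/s = 0.06149 m³/h.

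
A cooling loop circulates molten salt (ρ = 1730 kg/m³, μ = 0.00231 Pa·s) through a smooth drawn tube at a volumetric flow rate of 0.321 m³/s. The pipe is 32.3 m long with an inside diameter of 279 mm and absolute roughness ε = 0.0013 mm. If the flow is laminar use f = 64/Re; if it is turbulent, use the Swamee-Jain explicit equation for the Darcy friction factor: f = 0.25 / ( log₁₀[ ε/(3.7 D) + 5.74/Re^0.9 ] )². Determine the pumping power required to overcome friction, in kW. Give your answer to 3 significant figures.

P ≈ 10.2 kW

Cross-sectional area A = πD²/4 = π(0.279)²/4 = 0.06114 m²; mean velocity V = Q/A = 0.321/0.06114 = 5.251 m/s.
Reynolds number Re = ρVD/μ = 1730 · 5.251 · 0.279 / 0.00231 = 1.097e+06.
Re > 4000 → turbulent. Relative roughness ε/D = 1.3e-06/0.279 = 4.66e-06. Swamee-Jain: f = 0.25/(log₁₀[4.66e-06/3.7 + 5.74/1.097e+06^0.9])² = 0.25/(log₁₀[1.26e-06 + 2.1e-05])² = 0.25/(-4.652)² = 0.01155.
Darcy-Weisbach: ΔP = f(L/D)(ρV²/2) = 0.01155·(32.3/0.279)·(1730·5.251²/2) = 0.01155·115.8·2.385e+04 = 3.189e+04 Pa.
Pumping power P = QΔP = 0.321·3.189e+04 = 10240 W = 10.2 kW.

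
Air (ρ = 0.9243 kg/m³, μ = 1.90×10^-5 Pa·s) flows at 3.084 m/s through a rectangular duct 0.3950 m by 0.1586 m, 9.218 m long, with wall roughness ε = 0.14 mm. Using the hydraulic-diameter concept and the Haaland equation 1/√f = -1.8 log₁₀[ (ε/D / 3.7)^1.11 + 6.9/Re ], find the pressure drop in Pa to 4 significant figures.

ΔP ≈ 4.329 Pa

Hydraulic diameter D_h = 4A/P = 4·(0.395·0.1586)/(2·(0.395+0.1586)) = 0.2506/1.107 = 0.2263 m.
Re = ρVD_h/μ = 0.9243·3.084·0.2263/1.9e-05 = 3.396e+04.
ε/D_h = 0.00014/0.2263 = 0.000619; Haaland gives 1/√f = -1.8 log₁₀[6.42e-05+0.000203] = 6.431, so f = 0.02418.
ΔP = f(L/D_h)(ρV²/2) = 0.02418·9.218/0.2263·4.396 = 4.329 Pa.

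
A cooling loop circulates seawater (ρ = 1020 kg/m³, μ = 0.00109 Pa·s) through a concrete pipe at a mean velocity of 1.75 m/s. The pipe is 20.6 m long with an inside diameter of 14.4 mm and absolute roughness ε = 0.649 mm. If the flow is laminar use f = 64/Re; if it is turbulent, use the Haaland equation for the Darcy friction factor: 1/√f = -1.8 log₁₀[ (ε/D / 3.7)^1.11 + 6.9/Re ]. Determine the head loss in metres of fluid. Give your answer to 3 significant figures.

h_f ≈ 15.5 m

Reynolds number Re = ρVD/μ = 1020 · 1.75 · 0.0144 / 0.00109 = 2.358e+04.
Re > 4000 → turbulent. Relative roughness ε/D = 0.000649/0.0144 = 0.0451. Haaland: 1/√f = -1.8 log₁₀[(0.0451/3.7)^1.11 + 6.9/2.358e+04] = -1.8 log₁₀[0.0075 + 0.000293] = 3.795, so f = 0.06944.
Darcy-Weisbach: ΔP = f(L/D)(ρV²/2) = 0.06944·(20.6/0.0144)·(1020·1.75²/2) = 0.06944·1431·1562 = 1.551e+05 Pa.
Head loss h_f = ΔP/(ρg) = 1.551e+05/(1020·9.81) = 15.5 m.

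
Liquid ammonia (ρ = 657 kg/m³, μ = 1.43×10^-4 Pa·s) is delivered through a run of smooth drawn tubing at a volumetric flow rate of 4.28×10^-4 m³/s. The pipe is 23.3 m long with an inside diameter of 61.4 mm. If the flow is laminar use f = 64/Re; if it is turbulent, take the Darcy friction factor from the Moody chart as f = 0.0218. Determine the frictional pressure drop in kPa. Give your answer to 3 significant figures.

ΔP ≈ 0.0568 kPa

Cross-sectional area A = πD²/4 = π(0.0614)²/4 = 0.002961 m²; mean velocity V = Q/A = 0.000428/0.002961 = 0.1445 m/s.
Reynolds number Re = ρVD/μ = 657 · 0.1445 · 0.0614 / 0.000143 = 4.078e+04.
Re > 4000 → turbulent; use the Moody-chart value f = 0.0218.
Darcy-Weisbach: ΔP = f(L/D)(ρV²/2) = 0.0218·(23.3/0.0614)·(657·0.1445²/2) = 0.0218·379.5·6.864 = 56.78 Pa.
ΔP = 56.78 Pa = 0.0568 kPa.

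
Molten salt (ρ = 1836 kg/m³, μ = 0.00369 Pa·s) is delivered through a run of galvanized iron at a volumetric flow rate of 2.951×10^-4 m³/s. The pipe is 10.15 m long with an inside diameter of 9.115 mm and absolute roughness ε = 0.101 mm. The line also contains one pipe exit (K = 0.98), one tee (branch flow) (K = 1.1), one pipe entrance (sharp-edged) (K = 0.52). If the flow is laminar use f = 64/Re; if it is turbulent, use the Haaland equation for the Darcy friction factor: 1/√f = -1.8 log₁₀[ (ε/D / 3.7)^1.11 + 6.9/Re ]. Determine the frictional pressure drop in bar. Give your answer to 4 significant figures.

Cross-sectional area A = πD²/4 = π(0.009115)²/4 = 6.525e-05 m²; mean velocity V = Q/A = 0.0002951/6.525e-05 = 4.522 m/s.
Reynolds number Re = ρVD/μ = 1836 · 4.522 · 0.009115 / 0.00369 = 2.051e+04.
Re > 4000 → turbulent. Relative roughness ε/D = 0.000101/0.009115 = 0.0111. Haaland: 1/√f = -1.8 log₁₀[(0.0111/3.7)^1.11 + 6.9/2.051e+04] = -1.8 log₁₀[0.00158 + 0.000336] = 4.891, so f = 0.0418.
Total minor-loss coefficient ΣK = 1·0.98 + 1·1.1 + 1·0.52 = 2.6.
ΔP = [f·L/D + ΣK]·(ρV²/2) = [0.0418·10.15/0.009115 + 2.6]·(1836·4.522²/2) = [46.54 + 2.6]·1.877e+04 = 9.226e+05 Pa.
ΔP = 9.226e+05 Pa = 9.226 bar.

ΔP ≈ 9.226 bar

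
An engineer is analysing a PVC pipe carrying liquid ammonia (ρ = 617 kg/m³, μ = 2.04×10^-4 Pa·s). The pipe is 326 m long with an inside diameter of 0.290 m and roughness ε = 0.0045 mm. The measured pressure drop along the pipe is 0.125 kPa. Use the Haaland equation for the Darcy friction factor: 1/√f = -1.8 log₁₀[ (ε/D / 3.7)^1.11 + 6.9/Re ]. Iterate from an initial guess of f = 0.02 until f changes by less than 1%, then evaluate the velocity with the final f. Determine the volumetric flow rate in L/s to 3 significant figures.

Rearranging Darcy-Weisbach: V = √(2·ΔP·D/(f·L·ρ)). With ε/D = 4.5e-06/0.29 = 1.55e-05, iterate starting from f = 0.02:
  f = 0.02 → V = √(2·125·0.29/(0.02·326·617)) = 0.1342 m/s; Re = ρVD/μ = 1.177e+05; f → 0.0173
  f = 0.0173 → V = 0.1444 m/s; Re = 1.266e+05; f → 0.01705
  f = 0.01705 → V = 0.1454 m/s; Re = 1.275e+05; f → 0.01702
Converged (Δf/f < 1%). With the final f = 0.01702: V = √(2·125·0.29/(0.01702·326·617)) = 0.1455 m/s.
Q = V·A = 0.1455·(π/4·0.29²) = 0.009612 m³/s = 9.61 L/s.

Q ≈ 9.61 L/s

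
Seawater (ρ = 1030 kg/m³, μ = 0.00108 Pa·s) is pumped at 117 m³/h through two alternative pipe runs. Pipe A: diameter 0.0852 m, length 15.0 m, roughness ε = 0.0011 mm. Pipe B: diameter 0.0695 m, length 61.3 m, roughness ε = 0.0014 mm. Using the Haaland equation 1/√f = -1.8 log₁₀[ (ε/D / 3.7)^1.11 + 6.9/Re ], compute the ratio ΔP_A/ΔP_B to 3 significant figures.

ΔP_A/ΔP_B ≈ 0.0908

Pipe A: V = Q/A = 0.0325/0.005701 = 5.701 m/s; Re = 4.632e+05; ε/D = 1.29e-05; Haaland → f = 0.01338; ΔP_A = f(L/D)(ρV²/2) = 3.943e+04 Pa.
Pipe B: V = Q/A = 0.0325/0.003794 = 8.567 m/s; Re = 5.678e+05; ε/D = 2.01e-05; Haaland → f = 0.01303; ΔP_B = f(L/D)(ρV²/2) = 4.344e+05 Pa.
ΔP_A/ΔP_B = 3.943e+04/4.344e+05 = 0.0908.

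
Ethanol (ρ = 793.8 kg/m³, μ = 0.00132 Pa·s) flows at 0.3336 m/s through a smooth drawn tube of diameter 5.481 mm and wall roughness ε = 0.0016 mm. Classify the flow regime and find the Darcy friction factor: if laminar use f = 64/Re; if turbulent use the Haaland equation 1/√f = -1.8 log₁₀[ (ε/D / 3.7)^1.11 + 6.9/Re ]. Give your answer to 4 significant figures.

f ≈ 0.05820

Re = ρVD/μ = 793.8·0.3336·0.005481/0.00132 = 1100.
Re < 2300 → laminar, so f = 64/Re = 0.0582 (roughness is irrelevant in laminar flow).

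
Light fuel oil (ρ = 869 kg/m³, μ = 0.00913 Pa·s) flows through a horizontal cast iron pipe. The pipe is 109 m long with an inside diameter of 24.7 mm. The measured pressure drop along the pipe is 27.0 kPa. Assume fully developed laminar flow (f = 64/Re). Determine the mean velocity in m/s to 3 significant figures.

For laminar flow, f = 64/Re with Re = ρVD/μ, so Darcy-Weisbach reduces to ΔP = 32μLV/D². Solving for V: V = ΔP·D²/(32μL) = 2.7e+04·(0.0247)²/(32·0.00913·109) = 0.5173 m/s.
Check: Re = ρVD/μ = 869·0.5173·0.0247/0.00913 = 1216 < 2300, so the laminar assumption holds.

V ≈ 0.517 m/s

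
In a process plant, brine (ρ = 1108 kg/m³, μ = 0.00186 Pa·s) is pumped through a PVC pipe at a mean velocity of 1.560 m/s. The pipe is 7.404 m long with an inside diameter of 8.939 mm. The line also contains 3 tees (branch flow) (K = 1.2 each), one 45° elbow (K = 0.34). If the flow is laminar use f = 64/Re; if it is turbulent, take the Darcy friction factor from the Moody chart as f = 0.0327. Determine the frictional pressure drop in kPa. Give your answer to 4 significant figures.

Reynolds number Re = ρVD/μ = 1108 · 1.56 · 0.008939 / 0.00186 = 8307.
Re > 4000 → turbulent; use the Moody-chart value f = 0.0327.
Total minor-loss coefficient ΣK = 3·1.2 + 1·0.34 = 3.94.
ΔP = [f·L/D + ΣK]·(ρV²/2) = [0.0327·7.404/0.008939 + 3.94]·(1108·1.56²/2) = [27.08 + 3.94]·1348 = 4.183e+04 Pa.
ΔP = 4.183e+04 Pa = 41.83 kPa.

ΔP ≈ 41.83 kPa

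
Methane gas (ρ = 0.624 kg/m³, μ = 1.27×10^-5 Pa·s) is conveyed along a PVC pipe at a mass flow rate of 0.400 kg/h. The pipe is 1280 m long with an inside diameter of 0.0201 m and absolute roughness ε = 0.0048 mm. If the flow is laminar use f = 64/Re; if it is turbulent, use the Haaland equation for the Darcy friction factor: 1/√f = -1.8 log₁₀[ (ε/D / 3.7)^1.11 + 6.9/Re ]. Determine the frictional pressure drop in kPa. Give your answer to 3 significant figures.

ΔP ≈ 0.723 kPa

ṁ = 0.400 kg/h = 0.400/3600 = 0.0001111 kg/s.
A = πD²/4 = π(0.0201)²/4 = 0.0003173 m²; mean velocity V = ṁ/(ρA) = 0.0001111/(0.624 · 0.0003173) = 0.5612 m/s.
Reynolds number Re = ρVD/μ = 0.624 · 0.5612 · 0.0201 / 1.27e-05 = 554.2.
Re < 2300 → laminar flow, so f = 64/Re = 64/554.2 = 0.1155 (the turbulent correlation is not needed).
Darcy-Weisbach: ΔP = f(L/D)(ρV²/2) = 0.1155·(1280/0.0201)·(0.624·0.5612²/2) = 0.1155·6.368e+04·0.09825 = 722.5 Pa.
ΔP = 722.5 Pa = 0.723 kPa.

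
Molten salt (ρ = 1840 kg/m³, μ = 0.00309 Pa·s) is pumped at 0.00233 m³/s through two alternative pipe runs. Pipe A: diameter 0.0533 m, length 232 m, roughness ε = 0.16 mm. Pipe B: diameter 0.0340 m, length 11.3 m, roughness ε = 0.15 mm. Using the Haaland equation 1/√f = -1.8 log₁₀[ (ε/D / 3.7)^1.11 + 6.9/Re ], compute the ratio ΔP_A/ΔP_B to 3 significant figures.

Pipe A: V = Q/A = 0.00233/0.002231 = 1.044 m/s; Re = 3.314e+04; ε/D = 0.003; Haaland → f = 0.02945; ΔP_A = f(L/D)(ρV²/2) = 1.286e+05 Pa.
Pipe B: V = Q/A = 0.00233/0.0009079 = 2.566 m/s; Re = 5.196e+04; ε/D = 0.00441; Haaland → f = 0.03103; ΔP_B = f(L/D)(ρV²/2) = 6.248e+04 Pa.
ΔP_A/ΔP_B = 1.286e+05/6.248e+04 = 2.06.

ΔP_A/ΔP_B ≈ 2.06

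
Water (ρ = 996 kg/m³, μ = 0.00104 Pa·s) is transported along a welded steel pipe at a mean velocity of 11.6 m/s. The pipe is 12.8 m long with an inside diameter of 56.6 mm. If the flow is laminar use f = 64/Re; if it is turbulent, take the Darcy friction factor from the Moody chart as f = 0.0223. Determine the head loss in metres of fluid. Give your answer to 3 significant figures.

Reynolds number Re = ρVD/μ = 996 · 11.6 · 0.0566 / 0.00104 = 6.288e+05.
Re > 4000 → turbulent; use the Moody-chart value f = 0.0223.
Darcy-Weisbach: ΔP = f(L/D)(ρV²/2) = 0.0223·(12.8/0.0566)·(996·11.6²/2) = 0.0223·226.1·6.701e+04 = 3.379e+05 Pa.
Head loss h_f = ΔP/(ρg) = 3.379e+05/(996·9.81) = 34.6 m.

h_f ≈ 34.6 m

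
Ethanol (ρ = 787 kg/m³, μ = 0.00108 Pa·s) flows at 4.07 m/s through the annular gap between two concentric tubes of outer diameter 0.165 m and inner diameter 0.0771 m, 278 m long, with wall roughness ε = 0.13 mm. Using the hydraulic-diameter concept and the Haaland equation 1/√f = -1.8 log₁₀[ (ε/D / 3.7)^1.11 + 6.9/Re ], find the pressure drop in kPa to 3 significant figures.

Hydraulic diameter D_h = 4A/P = D_o - D_i = 0.165 - 0.0771 = 0.0879 m.
Re = ρVD_h/μ = 787·4.07·0.0879/0.00108 = 2.607e+05.
ε/D_h = 0.00013/0.0879 = 0.00148; Haaland gives 1/√f = -1.8 log₁₀[0.000169+2.65e-05] = 6.676, so f = 0.02244.
ΔP = f(L/D_h)(ρV²/2) = 0.02244·278/0.0879·6518 = 4.626e+05 Pa.
ΔP = 463 kPa.

ΔP ≈ 463 kPa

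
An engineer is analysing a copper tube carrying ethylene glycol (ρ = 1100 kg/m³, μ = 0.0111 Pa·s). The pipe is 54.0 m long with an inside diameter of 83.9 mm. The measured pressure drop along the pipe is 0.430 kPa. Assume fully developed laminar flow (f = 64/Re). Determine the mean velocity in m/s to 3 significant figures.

V ≈ 0.158 m/s

For laminar flow, f = 64/Re with Re = ρVD/μ, so Darcy-Weisbach reduces to ΔP = 32μLV/D². Solving for V: V = ΔP·D²/(32μL) = 430·(0.0839)²/(32·0.0111·54) = 0.1578 m/s.
Check: Re = ρVD/μ = 1100·0.1578·0.0839/0.0111 = 1312 < 2300, so the laminar assumption holds.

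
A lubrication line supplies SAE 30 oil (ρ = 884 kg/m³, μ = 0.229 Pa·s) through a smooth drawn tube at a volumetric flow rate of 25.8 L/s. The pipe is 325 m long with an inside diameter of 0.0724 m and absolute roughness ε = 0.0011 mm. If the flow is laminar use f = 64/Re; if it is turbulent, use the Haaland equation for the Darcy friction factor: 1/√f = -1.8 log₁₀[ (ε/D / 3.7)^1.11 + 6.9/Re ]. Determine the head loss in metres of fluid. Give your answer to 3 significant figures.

Q = 25.8 L/s = 25.8/1000 = 0.0258 m³/s.
Cross-sectional area A = πD²/4 = π(0.0724)²/4 = 0.004117 m²; mean velocity V = Q/A = 0.0258/0.004117 = 6.267 m/s.
Reynolds number Re = ρVD/μ = 884 · 6.267 · 0.0724 / 0.229 = 1751.
Re < 2300 → laminar flow, so f = 64/Re = 64/1751 = 0.03654 (the turbulent correlation is not needed).
Darcy-Weisbach: ΔP = f(L/D)(ρV²/2) = 0.03654·(325/0.0724)·(884·6.267²/2) = 0.03654·4489·1.736e+04 = 2.847e+06 Pa.
Head loss h_f = ΔP/(ρg) = 2.847e+06/(884·9.81) = 328 m.

h_f ≈ 328 m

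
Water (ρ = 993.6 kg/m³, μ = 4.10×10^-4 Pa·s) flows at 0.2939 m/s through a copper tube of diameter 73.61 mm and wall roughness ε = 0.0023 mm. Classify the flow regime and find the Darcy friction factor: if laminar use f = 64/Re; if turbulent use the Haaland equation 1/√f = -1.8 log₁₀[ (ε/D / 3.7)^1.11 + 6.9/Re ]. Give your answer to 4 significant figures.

f ≈ 0.02058

Re = ρVD/μ = 993.6·0.2939·0.07361/0.00041 = 5.243e+04.
Re > 4000 → turbulent. ε/D = 2.3e-06/0.07361 = 3.12e-05; Haaland: 1/√f = -1.8 log₁₀[2.34e-06 + 0.000132] = 6.972, so f = 0.02058.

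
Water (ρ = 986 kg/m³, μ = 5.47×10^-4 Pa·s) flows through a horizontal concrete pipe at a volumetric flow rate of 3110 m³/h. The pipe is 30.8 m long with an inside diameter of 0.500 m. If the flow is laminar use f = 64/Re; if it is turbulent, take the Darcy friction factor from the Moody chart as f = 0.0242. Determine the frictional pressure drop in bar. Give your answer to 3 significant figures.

ΔP ≈ 0.142 bar

Q = 3110 m³/h = 3110/3600 = 0.8639 m³/s.
Cross-sectional area A = πD²/4 = π(0.5)²/4 = 0.1963 m²; mean velocity V = Q/A = 0.8639/0.1963 = 4.4 m/s.
Reynolds number Re = ρVD/μ = 986 · 4.4 · 0.5 / 0.000547 = 3.965e+06.
Re > 4000 → turbulent; use the Moody-chart value f = 0.0242.
Darcy-Weisbach: ΔP = f(L/D)(ρV²/2) = 0.0242·(30.8/0.5)·(986·4.4²/2) = 0.0242·61.6·9543 = 1.423e+04 Pa.
ΔP = 1.423e+04 Pa = 0.142 bar.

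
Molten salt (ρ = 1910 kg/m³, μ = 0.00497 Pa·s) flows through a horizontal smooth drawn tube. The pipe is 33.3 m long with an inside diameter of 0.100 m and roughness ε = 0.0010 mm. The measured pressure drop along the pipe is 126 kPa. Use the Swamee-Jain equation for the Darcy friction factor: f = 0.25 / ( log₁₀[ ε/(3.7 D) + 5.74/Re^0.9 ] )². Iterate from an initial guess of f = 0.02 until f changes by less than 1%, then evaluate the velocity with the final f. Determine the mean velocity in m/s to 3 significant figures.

Rearranging Darcy-Weisbach: V = √(2·ΔP·D/(f·L·ρ)). With ε/D = 1e-06/0.1 = 1e-05, iterate starting from f = 0.02:
  f = 0.02 → V = √(2·1.26e+05·0.1/(0.02·33.3·1910)) = 4.451 m/s; Re = ρVD/μ = 1.711e+05; f → 0.0161
  f = 0.0161 → V = 4.961 m/s; Re = 1.906e+05; f → 0.01577
  f = 0.01577 → V = 5.013 m/s; Re = 1.926e+05; f → 0.01574
Converged (Δf/f < 1%). With the final f = 0.01574: V = √(2·1.26e+05·0.1/(0.01574·33.3·1910)) = 5.018 m/s.

V ≈ 5.02 m/s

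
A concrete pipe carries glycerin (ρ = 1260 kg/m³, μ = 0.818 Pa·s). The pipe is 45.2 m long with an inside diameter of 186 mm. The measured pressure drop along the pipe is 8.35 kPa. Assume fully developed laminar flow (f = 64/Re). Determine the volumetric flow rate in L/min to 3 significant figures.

Q ≈ 398 L/min

For laminar flow, f = 64/Re with Re = ρVD/μ, so Darcy-Weisbach reduces to ΔP = 32μLV/D². Solving for V: V = ΔP·D²/(32μL) = 8350·(0.186)²/(32·0.818·45.2) = 0.2442 m/s.
Check: Re = ρVD/μ = 1260·0.2442·0.186/0.818 = 69.95 < 2300, so the laminar assumption holds.
Q = V·A = 0.2442·(π/4·0.186²) = 0.006634 m³/s = 398 L/min.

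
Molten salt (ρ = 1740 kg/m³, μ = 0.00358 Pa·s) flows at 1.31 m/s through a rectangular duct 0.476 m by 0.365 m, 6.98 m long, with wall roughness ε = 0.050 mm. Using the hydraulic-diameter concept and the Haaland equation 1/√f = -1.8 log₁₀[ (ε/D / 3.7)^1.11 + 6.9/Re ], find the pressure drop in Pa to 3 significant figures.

ΔP ≈ 396 Pa

Hydraulic diameter D_h = 4A/P = 4·(0.476·0.365)/(2·(0.476+0.365)) = 0.695/1.682 = 0.4132 m.
Re = ρVD_h/μ = 1740·1.31·0.4132/0.00358 = 2.631e+05.
ε/D_h = 5e-05/0.4132 = 0.000121; Haaland gives 1/√f = -1.8 log₁₀[1.05e-05+2.62e-05] = 7.983, so f = 0.01569.
ΔP = f(L/D_h)(ρV²/2) = 0.01569·6.98/0.4132·1493 = 395.8 Pa.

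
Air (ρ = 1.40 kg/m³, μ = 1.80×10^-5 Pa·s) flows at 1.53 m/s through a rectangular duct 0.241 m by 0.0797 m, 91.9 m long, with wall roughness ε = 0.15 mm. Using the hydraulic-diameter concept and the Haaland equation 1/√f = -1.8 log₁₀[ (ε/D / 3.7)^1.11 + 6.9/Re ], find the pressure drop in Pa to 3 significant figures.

Hydraulic diameter D_h = 4A/P = 4·(0.241·0.0797)/(2·(0.241+0.0797)) = 0.07683/0.6414 = 0.1198 m.
Re = ρVD_h/μ = 1.4·1.53·0.1198/1.8e-05 = 1.425e+04.
ε/D_h = 0.00015/0.1198 = 0.00125; Haaland gives 1/√f = -1.8 log₁₀[0.000141+0.000484] = 5.768, so f = 0.03006.
ΔP = f(L/D_h)(ρV²/2) = 0.03006·91.9/0.1198·1.639 = 37.79 Pa.

ΔP ≈ 37.8 Pa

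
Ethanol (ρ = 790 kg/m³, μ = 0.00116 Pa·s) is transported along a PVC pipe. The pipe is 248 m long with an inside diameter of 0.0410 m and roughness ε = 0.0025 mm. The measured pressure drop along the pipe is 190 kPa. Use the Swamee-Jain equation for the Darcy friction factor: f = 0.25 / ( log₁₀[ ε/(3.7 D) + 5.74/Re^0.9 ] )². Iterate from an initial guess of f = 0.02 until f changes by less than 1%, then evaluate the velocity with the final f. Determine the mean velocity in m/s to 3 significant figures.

Rearranging Darcy-Weisbach: V = √(2·ΔP·D/(f·L·ρ)). With ε/D = 2.5e-06/0.041 = 6.1e-05, iterate starting from f = 0.02:
  f = 0.02 → V = √(2·1.9e+05·0.041/(0.02·248·790)) = 1.994 m/s; Re = ρVD/μ = 5.568e+04; f → 0.02053
  f = 0.02053 → V = 1.968 m/s; Re = 5.495e+04; f → 0.02059
Converged (Δf/f < 1%). With the final f = 0.02059: V = √(2·1.9e+05·0.041/(0.02059·248·790)) = 1.965 m/s.

V ≈ 1.97 m/s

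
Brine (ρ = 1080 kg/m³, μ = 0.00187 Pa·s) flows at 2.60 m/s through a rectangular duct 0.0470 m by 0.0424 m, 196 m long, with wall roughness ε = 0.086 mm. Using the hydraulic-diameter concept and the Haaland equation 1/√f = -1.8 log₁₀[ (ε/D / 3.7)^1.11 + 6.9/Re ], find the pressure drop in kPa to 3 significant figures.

Hydraulic diameter D_h = 4A/P = 4·(0.047·0.0424)/(2·(0.047+0.0424)) = 0.007971/0.1788 = 0.04458 m.
Re = ρVD_h/μ = 1080·2.6·0.04458/0.00187 = 6.694e+04.
ε/D_h = 8.6e-05/0.04458 = 0.00193; Haaland gives 1/√f = -1.8 log₁₀[0.000227+0.000103] = 6.267, so f = 0.02547.
ΔP = f(L/D_h)(ρV²/2) = 0.02547·196/0.04458·3650 = 4.087e+05 Pa.
ΔP = 409 kPa.

ΔP ≈ 409 kPa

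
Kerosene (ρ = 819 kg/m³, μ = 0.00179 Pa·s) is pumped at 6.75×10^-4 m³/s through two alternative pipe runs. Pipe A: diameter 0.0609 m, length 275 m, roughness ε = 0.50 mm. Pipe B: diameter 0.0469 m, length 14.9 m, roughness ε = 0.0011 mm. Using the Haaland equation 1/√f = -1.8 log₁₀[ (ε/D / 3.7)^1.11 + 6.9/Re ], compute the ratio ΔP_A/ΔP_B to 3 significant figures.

ΔP_A/ΔP_B ≈ 6.73

Pipe A: V = Q/A = 0.000675/0.002913 = 0.2317 m/s; Re = 6457; ε/D = 0.00821; Haaland → f = 0.04371; ΔP_A = f(L/D)(ρV²/2) = 4340 Pa.
Pipe B: V = Q/A = 0.000675/0.001728 = 0.3907 m/s; Re = 8384; ε/D = 2.35e-05; Haaland → f = 0.03246; ΔP_B = f(L/D)(ρV²/2) = 644.6 Pa.
ΔP_A/ΔP_B = 4340/644.6 = 6.73.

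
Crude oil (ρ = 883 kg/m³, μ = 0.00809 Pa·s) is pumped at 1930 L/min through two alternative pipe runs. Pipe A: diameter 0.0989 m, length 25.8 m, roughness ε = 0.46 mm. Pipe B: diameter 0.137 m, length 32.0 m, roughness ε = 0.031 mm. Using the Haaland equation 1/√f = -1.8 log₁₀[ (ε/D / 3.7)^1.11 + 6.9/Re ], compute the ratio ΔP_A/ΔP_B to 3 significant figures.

Pipe A: V = Q/A = 0.03217/0.007682 = 4.187 m/s; Re = 4.52e+04; ε/D = 0.00465; Haaland → f = 0.03167; ΔP_A = f(L/D)(ρV²/2) = 6.396e+04 Pa.
Pipe B: V = Q/A = 0.03217/0.01474 = 2.182 m/s; Re = 3.263e+04; ε/D = 0.000226; Haaland → f = 0.02338; ΔP_B = f(L/D)(ρV²/2) = 1.148e+04 Pa.
ΔP_A/ΔP_B = 6.396e+04/1.148e+04 = 5.57.

ΔP_A/ΔP_B ≈ 5.57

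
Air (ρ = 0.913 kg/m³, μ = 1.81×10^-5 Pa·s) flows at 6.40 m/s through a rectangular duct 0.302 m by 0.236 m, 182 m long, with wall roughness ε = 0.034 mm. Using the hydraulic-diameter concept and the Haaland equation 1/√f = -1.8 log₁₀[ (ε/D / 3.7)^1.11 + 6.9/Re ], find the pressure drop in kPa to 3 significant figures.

Hydraulic diameter D_h = 4A/P = 4·(0.302·0.236)/(2·(0.302+0.236)) = 0.2851/1.076 = 0.265 m.
Re = ρVD_h/μ = 0.913·6.4·0.265/1.81e-05 = 8.553e+04.
ε/D_h = 3.4e-05/0.265 = 0.000128; Haaland gives 1/√f = -1.8 log₁₀[1.12e-05+8.07e-05] = 7.266, so f = 0.01894.
ΔP = f(L/D_h)(ρV²/2) = 0.01894·182/0.265·18.7 = 243.3 Pa.
ΔP = 0.243 kPa.

ΔP ≈ 0.243 kPa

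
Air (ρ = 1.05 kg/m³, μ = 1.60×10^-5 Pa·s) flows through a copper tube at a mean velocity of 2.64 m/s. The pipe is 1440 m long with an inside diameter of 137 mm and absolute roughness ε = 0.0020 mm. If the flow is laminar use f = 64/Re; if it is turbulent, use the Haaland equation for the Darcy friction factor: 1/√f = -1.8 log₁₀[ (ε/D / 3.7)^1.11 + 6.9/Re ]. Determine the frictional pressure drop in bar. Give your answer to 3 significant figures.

ΔP ≈ 0.00950 bar

Reynolds number Re = ρVD/μ = 1.05 · 2.64 · 0.137 / 1.6e-05 = 2.374e+04.
Re > 4000 → turbulent. Relative roughness ε/D = 2e-06/0.137 = 1.46e-05. Haaland: 1/√f = -1.8 log₁₀[(1.46e-05/3.7)^1.11 + 6.9/2.374e+04] = -1.8 log₁₀[1e-06 + 0.000291] = 6.363, so f = 0.0247.
Darcy-Weisbach: ΔP = f(L/D)(ρV²/2) = 0.0247·(1440/0.137)·(1.05·2.64²/2) = 0.0247·1.051e+04·3.659 = 949.9 Pa.
ΔP = 949.9 Pa = 0.00950 bar.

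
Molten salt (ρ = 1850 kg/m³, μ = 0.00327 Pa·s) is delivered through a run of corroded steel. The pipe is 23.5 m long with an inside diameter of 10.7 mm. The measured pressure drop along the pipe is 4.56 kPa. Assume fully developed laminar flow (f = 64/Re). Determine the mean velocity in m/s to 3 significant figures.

For laminar flow, f = 64/Re with Re = ρVD/μ, so Darcy-Weisbach reduces to ΔP = 32μLV/D². Solving for V: V = ΔP·D²/(32μL) = 4560·(0.0107)²/(32·0.00327·23.5) = 0.2123 m/s.
Check: Re = ρVD/μ = 1850·0.2123·0.0107/0.00327 = 1285 < 2300, so the laminar assumption holds.

V ≈ 0.212 m/s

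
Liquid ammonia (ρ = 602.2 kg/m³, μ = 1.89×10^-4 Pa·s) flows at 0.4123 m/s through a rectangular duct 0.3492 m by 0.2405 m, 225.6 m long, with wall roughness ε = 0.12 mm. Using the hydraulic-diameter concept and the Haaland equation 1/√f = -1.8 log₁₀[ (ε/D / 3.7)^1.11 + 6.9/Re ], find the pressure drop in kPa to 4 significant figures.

Hydraulic diameter D_h = 4A/P = 4·(0.3492·0.2405)/(2·(0.3492+0.2405)) = 0.3359/1.179 = 0.2848 m.
Re = ρVD_h/μ = 602.2·0.4123·0.2848/0.000189 = 3.742e+05.
ε/D_h = 0.00012/0.2848 = 0.000421; Haaland gives 1/√f = -1.8 log₁₀[4.19e-05+1.84e-05] = 7.594, so f = 0.01734.
ΔP = f(L/D_h)(ρV²/2) = 0.01734·225.6/0.2848·51.18 = 702.9 Pa.
ΔP = 0.7029 kPa.

ΔP ≈ 0.7029 kPa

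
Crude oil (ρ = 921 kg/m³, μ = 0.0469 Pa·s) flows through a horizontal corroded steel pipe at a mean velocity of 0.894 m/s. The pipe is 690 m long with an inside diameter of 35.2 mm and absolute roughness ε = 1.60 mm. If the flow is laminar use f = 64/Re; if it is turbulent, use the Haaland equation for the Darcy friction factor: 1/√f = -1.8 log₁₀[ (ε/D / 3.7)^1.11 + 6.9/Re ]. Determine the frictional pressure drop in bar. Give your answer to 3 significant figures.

Reynolds number Re = ρVD/μ = 921 · 0.894 · 0.0352 / 0.0469 = 618.
Re < 2300 → laminar flow, so f = 64/Re = 64/618 = 0.1036 (the turbulent correlation is not needed).
Darcy-Weisbach: ΔP = f(L/D)(ρV²/2) = 0.1036·(690/0.0352)·(921·0.894²/2) = 0.1036·1.96e+04·368 = 7.472e+05 Pa.
ΔP = 7.472e+05 Pa = 7.47 bar.

ΔP ≈ 7.47 bar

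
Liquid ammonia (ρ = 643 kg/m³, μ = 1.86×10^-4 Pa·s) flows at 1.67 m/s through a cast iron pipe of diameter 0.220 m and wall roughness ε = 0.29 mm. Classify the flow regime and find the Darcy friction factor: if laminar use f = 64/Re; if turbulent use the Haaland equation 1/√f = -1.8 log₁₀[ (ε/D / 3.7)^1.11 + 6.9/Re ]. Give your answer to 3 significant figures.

Re = ρVD/μ = 643·1.67·0.22/0.000186 = 1.27e+06.
Re > 4000 → turbulent. ε/D = 0.00029/0.22 = 0.00132; Haaland: 1/√f = -1.8 log₁₀[0.000149 + 5.43e-06] = 6.862, so f = 0.02124.

f ≈ 0.0212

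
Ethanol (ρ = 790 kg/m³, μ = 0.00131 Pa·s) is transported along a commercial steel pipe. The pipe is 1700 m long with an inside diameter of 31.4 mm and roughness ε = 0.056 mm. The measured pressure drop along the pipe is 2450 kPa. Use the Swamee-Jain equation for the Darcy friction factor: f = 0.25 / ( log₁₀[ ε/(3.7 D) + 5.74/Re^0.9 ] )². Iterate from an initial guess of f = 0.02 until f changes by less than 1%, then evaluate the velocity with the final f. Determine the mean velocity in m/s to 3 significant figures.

Rearranging Darcy-Weisbach: V = √(2·ΔP·D/(f·L·ρ)). With ε/D = 5.6e-05/0.0314 = 0.00178, iterate starting from f = 0.02:
  f = 0.02 → V = √(2·2.45e+06·0.0314/(0.02·1700·790)) = 2.393 m/s; Re = ρVD/μ = 4.532e+04; f → 0.02653
  f = 0.02653 → V = 2.078 m/s; Re = 3.935e+04; f → 0.02697
  f = 0.02697 → V = 2.061 m/s; Re = 3.903e+04; f → 0.02699
Converged (Δf/f < 1%). With the final f = 0.02699: V = √(2·2.45e+06·0.0314/(0.02699·1700·790)) = 2.06 m/s.

V ≈ 2.06 m/s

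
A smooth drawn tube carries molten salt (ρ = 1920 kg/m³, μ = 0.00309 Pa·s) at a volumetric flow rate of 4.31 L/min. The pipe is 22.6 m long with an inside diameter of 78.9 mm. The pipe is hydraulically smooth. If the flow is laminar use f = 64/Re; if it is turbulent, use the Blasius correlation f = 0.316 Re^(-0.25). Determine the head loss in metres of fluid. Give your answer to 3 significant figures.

h_f ≈ 2.80×10^-4 m

Q = 4.31 L/min = 4.31/60000 = 7.183e-05 m³/s.
Cross-sectional area A = πD²/4 = π(0.0789)²/4 = 0.004889 m²; mean velocity V = Q/A = 7.183e-05/0.004889 = 0.01469 m/s.
Reynolds number Re = ρVD/μ = 1920 · 0.01469 · 0.0789 / 0.00309 = 720.3.
Re < 2300 → laminar flow, so f = 64/Re = 64/720.3 = 0.08885 (the turbulent correlation is not needed).
Darcy-Weisbach: ΔP = f(L/D)(ρV²/2) = 0.08885·(22.6/0.0789)·(1920·0.01469²/2) = 0.08885·286.4·0.2072 = 5.274 Pa.
Head loss h_f = ΔP/(ρg) = 5.274/(1920·9.81) = 2.80×10^-4 m.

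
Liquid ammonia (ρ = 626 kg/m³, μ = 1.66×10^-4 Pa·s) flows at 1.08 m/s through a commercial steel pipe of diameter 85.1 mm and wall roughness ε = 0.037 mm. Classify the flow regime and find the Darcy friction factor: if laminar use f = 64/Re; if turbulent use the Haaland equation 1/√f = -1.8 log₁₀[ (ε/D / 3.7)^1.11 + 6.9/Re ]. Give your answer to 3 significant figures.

f ≈ 0.0175

Re = ρVD/μ = 626·1.08·0.0851/0.000166 = 3.466e+05.
Re > 4000 → turbulent. ε/D = 3.7e-05/0.0851 = 0.000435; Haaland: 1/√f = -1.8 log₁₀[4.34e-05 + 1.99e-05] = 7.557, so f = 0.01751.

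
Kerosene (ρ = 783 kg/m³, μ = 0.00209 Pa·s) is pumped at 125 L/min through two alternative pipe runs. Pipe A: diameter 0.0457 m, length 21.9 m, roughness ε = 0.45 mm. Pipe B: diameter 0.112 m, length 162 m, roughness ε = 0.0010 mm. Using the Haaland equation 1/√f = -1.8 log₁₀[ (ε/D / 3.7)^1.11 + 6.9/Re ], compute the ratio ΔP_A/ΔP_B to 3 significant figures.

ΔP_A/ΔP_B ≈ 15.1

Pipe A: V = Q/A = 0.002083/0.00164 = 1.27 m/s; Re = 2.175e+04; ε/D = 0.00985; Haaland → f = 0.04026; ΔP_A = f(L/D)(ρV²/2) = 1.219e+04 Pa.
Pipe B: V = Q/A = 0.002083/0.009852 = 0.2115 m/s; Re = 8873; ε/D = 8.93e-06; Haaland → f = 0.03193; ΔP_B = f(L/D)(ρV²/2) = 808.6 Pa.
ΔP_A/ΔP_B = 1.219e+04/808.6 = 15.1.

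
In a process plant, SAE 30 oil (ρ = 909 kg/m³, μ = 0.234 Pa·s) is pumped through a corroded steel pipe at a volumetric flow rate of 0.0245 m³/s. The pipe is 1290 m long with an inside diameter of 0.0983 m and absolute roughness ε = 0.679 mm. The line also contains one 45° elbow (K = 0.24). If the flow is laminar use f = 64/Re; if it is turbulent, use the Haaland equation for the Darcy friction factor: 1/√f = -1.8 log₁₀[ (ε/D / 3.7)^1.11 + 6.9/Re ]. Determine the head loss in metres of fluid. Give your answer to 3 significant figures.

Cross-sectional area A = πD²/4 = π(0.0983)²/4 = 0.007589 m²; mean velocity V = Q/A = 0.0245/0.007589 = 3.228 m/s.
Reynolds number Re = ρVD/μ = 909 · 3.228 · 0.0983 / 0.234 = 1233.
Re < 2300 → laminar flow, so f = 64/Re = 64/1233 = 0.05192 (the turbulent correlation is not needed).
Total minor-loss coefficient ΣK = 1·0.24 = 0.24.
ΔP = [f·L/D + ΣK]·(ρV²/2) = [0.05192·1290/0.0983 + 0.24]·(909·3.228²/2) = [681.3 + 0.24]·4737 = 3.228e+06 Pa.
Head loss h_f = ΔP/(ρg) = 3.228e+06/(909·9.81) = 362 m.

h_f ≈ 362 m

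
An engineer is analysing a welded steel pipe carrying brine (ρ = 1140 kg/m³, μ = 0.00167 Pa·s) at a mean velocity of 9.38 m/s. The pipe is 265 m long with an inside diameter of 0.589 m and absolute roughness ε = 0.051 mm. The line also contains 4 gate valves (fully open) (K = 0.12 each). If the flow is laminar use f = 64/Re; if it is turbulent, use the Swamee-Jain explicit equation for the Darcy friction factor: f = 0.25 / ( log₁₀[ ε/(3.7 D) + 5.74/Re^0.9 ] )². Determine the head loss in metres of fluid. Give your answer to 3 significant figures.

h_f ≈ 26.9 m

Reynolds number Re = ρVD/μ = 1140 · 9.38 · 0.589 / 0.00167 = 3.771e+06.
Re > 4000 → turbulent. Relative roughness ε/D = 5.1e-05/0.589 = 8.66e-05. Swamee-Jain: f = 0.25/(log₁₀[8.66e-05/3.7 + 5.74/3.771e+06^0.9])² = 0.25/(log₁₀[2.34e-05 + 6.92e-06])² = 0.25/(-4.518)² = 0.01225.
Total minor-loss coefficient ΣK = 4·0.12 = 0.48.
ΔP = [f·L/D + ΣK]·(ρV²/2) = [0.01225·265/0.589 + 0.48]·(1140·9.38²/2) = [5.51 + 0.48]·5.015e+04 = 3.004e+05 Pa.
Head loss h_f = ΔP/(ρg) = 3.004e+05/(1140·9.81) = 26.9 m.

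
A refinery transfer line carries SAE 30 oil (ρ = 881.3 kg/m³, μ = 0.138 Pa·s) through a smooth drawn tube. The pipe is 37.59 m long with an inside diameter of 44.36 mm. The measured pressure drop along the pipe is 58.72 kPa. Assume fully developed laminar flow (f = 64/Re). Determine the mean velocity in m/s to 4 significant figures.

For laminar flow, f = 64/Re with Re = ρVD/μ, so Darcy-Weisbach reduces to ΔP = 32μLV/D². Solving for V: V = ΔP·D²/(32μL) = 5.872e+04·(0.04436)²/(32·0.138·37.59) = 0.6961 m/s.
Check: Re = ρVD/μ = 881.3·0.6961·0.04436/0.138 = 197.2 < 2300, so the laminar assumption holds.

V ≈ 0.6961 m/s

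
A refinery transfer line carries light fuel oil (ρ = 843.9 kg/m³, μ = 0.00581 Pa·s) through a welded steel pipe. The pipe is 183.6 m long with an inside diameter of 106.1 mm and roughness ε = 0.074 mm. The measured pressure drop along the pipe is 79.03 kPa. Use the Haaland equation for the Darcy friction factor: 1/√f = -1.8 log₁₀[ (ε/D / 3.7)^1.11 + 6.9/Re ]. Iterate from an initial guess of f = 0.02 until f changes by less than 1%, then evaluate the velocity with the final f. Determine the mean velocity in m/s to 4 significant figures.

Rearranging Darcy-Weisbach: V = √(2·ΔP·D/(f·L·ρ)). With ε/D = 7.4e-05/0.1061 = 0.000697, iterate starting from f = 0.02:
  f = 0.02 → V = √(2·7.903e+04·0.1061/(0.02·183.6·843.9)) = 2.326 m/s; Re = ρVD/μ = 3.585e+04; f → 0.02414
  f = 0.02414 → V = 2.117 m/s; Re = 3.263e+04; f → 0.02455
  f = 0.02455 → V = 2.1 m/s; Re = 3.236e+04; f → 0.02459
Converged (Δf/f < 1%). With the final f = 0.02459: V = √(2·7.903e+04·0.1061/(0.02459·183.6·843.9)) = 2.098 m/s.

V ≈ 2.098 m/s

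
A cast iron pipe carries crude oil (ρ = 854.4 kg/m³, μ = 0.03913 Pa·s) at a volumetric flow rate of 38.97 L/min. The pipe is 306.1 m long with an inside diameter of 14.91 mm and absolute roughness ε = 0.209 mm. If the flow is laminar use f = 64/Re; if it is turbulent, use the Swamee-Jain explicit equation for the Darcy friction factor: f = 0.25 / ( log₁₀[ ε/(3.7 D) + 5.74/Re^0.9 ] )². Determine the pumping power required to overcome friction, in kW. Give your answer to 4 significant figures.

P ≈ 4.166 kW

Q = 38.97 L/min = 38.97/60000 = 0.0006495 m³/s.
Cross-sectional area A = πD²/4 = π(0.01491)²/4 = 0.0001746 m²; mean velocity V = Q/A = 0.0006495/0.0001746 = 3.72 m/s.
Reynolds number Re = ρVD/μ = 854.4 · 3.72 · 0.01491 / 0.0391 = 1211.
Re < 2300 → laminar flow, so f = 64/Re = 64/1211 = 0.05285 (the turbulent correlation is not needed).
Darcy-Weisbach: ΔP = f(L/D)(ρV²/2) = 0.05285·(306.1/0.01491)·(854.4·3.72²/2) = 0.05285·2.053e+04·5912 = 6.414e+06 Pa.
Pumping power P = QΔP = 0.0006495·6.414e+06 = 4165.6 W = 4.166 kW.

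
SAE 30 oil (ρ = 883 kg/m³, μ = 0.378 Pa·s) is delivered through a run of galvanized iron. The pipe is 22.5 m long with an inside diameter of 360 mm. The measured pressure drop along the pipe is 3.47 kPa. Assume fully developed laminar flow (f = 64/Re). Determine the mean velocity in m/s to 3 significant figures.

V ≈ 1.65 m/s

For laminar flow, f = 64/Re with Re = ρVD/μ, so Darcy-Weisbach reduces to ΔP = 32μLV/D². Solving for V: V = ΔP·D²/(32μL) = 3470·(0.36)²/(32·0.378·22.5) = 1.652 m/s.
Check: Re = ρVD/μ = 883·1.652·0.36/0.378 = 1390 < 2300, so the laminar assumption holds.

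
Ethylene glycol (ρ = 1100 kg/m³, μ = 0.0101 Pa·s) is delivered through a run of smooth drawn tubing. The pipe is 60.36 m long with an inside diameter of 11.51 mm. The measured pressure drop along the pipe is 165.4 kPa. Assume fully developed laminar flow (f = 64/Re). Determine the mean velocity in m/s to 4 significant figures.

For laminar flow, f = 64/Re with Re = ρVD/μ, so Darcy-Weisbach reduces to ΔP = 32μLV/D². Solving for V: V = ΔP·D²/(32μL) = 1.654e+05·(0.01151)²/(32·0.0101·60.36) = 1.123 m/s.
Check: Re = ρVD/μ = 1100·1.123·0.01151/0.0101 = 1408 < 2300, so the laminar assumption holds.

V ≈ 1.123 m/s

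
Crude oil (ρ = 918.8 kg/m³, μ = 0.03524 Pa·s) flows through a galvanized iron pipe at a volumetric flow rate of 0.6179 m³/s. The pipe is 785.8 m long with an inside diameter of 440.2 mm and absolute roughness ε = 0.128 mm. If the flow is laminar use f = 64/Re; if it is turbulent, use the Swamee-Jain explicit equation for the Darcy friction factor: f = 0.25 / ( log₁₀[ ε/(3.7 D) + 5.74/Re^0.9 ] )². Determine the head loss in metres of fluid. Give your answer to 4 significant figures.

Cross-sectional area A = πD²/4 = π(0.4402)²/4 = 0.1522 m²; mean velocity V = Q/A = 0.6179/0.1522 = 4.06 m/s.
Reynolds number Re = ρVD/μ = 918.8 · 4.06 · 0.4402 / 0.0352 = 4.66e+04.
Re > 4000 → turbulent. Relative roughness ε/D = 0.000128/0.4402 = 0.000291. Swamee-Jain: f = 0.25/(log₁₀[0.000291/3.7 + 5.74/4.66e+04^0.9])² = 0.25/(log₁₀[7.86e-05 + 0.000361])² = 0.25/(-3.357)² = 0.02218.
Darcy-Weisbach: ΔP = f(L/D)(ρV²/2) = 0.02218·(785.8/0.4402)·(918.8·4.06²/2) = 0.02218·1785·7573 = 2.999e+05 Pa.
Head loss h_f = ΔP/(ρg) = 2.999e+05/(918.8·9.81) = 33.27 m.

h_f ≈ 33.27 m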